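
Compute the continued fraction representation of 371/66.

[5; 1, 1, 1, 1, 1, 3, 2]

Run the Euclidean algorithm on 371 and 66; the successive quotients are the partial quotients a_0, a_1, ... (each step inverts the fractional part left over by the previous one):
  371 = 5*66 + 41, so a_0 = 5.
  66 = 1*41 + 25, so a_1 = 1.
  41 = 1*25 + 16, so a_2 = 1.
  25 = 1*16 + 9, so a_3 = 1.
  16 = 1*9 + 7, so a_4 = 1.
  9 = 1*7 + 2, so a_5 = 1.
  7 = 3*2 + 1, so a_6 = 3.
  2 = 2*1 + 0, so a_7 = 2.
The remainder reaches 0 after 8 divisions, so the expansion has 8 partial quotients, read off in order.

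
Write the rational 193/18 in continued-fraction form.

Run the Euclidean algorithm on 193 and 18; the successive quotients are the partial quotients a_0, a_1, ... (each step inverts the fractional part left over by the previous one):
  193 = 10*18 + 13, so a_0 = 10.
  18 = 1*13 + 5, so a_1 = 1.
  13 = 2*5 + 3, so a_2 = 2.
  5 = 1*3 + 2, so a_3 = 1.
  3 = 1*2 + 1, so a_4 = 1.
  2 = 2*1 + 0, so a_5 = 2.
The remainder reaches 0 after 6 divisions, so the expansion has 6 partial quotients, read off in order.

[10; 1, 2, 1, 1, 2]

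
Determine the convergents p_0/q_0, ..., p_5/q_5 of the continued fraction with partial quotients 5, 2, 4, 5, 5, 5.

5/1, 11/2, 49/9, 256/47, 1329/244, 6901/1267

Using the convergent recurrence p_i = a_i*p_{i-1} + p_{i-2}, q_i = a_i*q_{i-1} + q_{i-2} with p_{-2}=0, p_{-1}=1, q_{-2}=1, q_{-1}=0:
  i=0: a_0=5, p_0 = 5*1 + 0 = 5, q_0 = 5*0 + 1 = 1.
  i=1: a_1=2, p_1 = 2*5 + 1 = 11, q_1 = 2*1 + 0 = 2.
  i=2: a_2=4, p_2 = 4*11 + 5 = 49, q_2 = 4*2 + 1 = 9.
  i=3: a_3=5, p_3 = 5*49 + 11 = 256, q_3 = 5*9 + 2 = 47.
  i=4: a_4=5, p_4 = 5*256 + 49 = 1329, q_4 = 5*47 + 9 = 244.
  i=5: a_5=5, p_5 = 5*1329 + 256 = 6901, q_5 = 5*244 + 47 = 1267.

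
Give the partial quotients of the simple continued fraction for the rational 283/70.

Run the Euclidean algorithm on 283 and 70; the successive quotients are the partial quotients a_0, a_1, ... (each step inverts the fractional part left over by the previous one):
  283 = 4*70 + 3, so a_0 = 4.
  70 = 23*3 + 1, so a_1 = 23.
  3 = 3*1 + 0, so a_2 = 3.
The remainder reaches 0 after 3 divisions, so the expansion has 3 partial quotients, read off in order.

[4; 23, 3]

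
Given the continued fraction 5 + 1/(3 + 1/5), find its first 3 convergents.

5/1, 16/3, 85/16

Using the convergent recurrence p_i = a_i*p_{i-1} + p_{i-2}, q_i = a_i*q_{i-1} + q_{i-2} with p_{-2}=0, p_{-1}=1, q_{-2}=1, q_{-1}=0:
  i=0: a_0=5, p_0 = 5*1 + 0 = 5, q_0 = 5*0 + 1 = 1.
  i=1: a_1=3, p_1 = 3*5 + 1 = 16, q_1 = 3*1 + 0 = 3.
  i=2: a_2=5, p_2 = 5*16 + 5 = 85, q_2 = 5*3 + 1 = 16.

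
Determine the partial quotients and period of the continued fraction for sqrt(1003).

[31; (1, 2, 31, 2, 1, 62)]

Write x_i = (sqrt(1003) + m_i)/d_i with (m_0, d_0) = (0, 1). a_0 = floor(sqrt(1003)) = 31, since 31^2 = 961 <= 1003 < 1024 = 32^2.
Iterate m_{i+1} = d_i*a_i - m_i, d_{i+1} = (1003 - m_{i+1}^2)/d_i, a_{i+1} = floor((a_0 + m_{i+1})/d_{i+1}):
  m_1 = 1*31 - 0 = 31, d_1 = (1003 - 31^2)/1 = 42/1 = 42, a_1 = floor((31 + 31)/42) = 1.
  m_2 = 42*1 - 31 = 11, d_2 = (1003 - 11^2)/42 = 882/42 = 21, a_2 = floor((31 + 11)/21) = 2.
  m_3 = 21*2 - 11 = 31, d_3 = (1003 - 31^2)/21 = 42/21 = 2, a_3 = floor((31 + 31)/2) = 31.
  m_4 = 2*31 - 31 = 31, d_4 = (1003 - 31^2)/2 = 42/2 = 21, a_4 = floor((31 + 31)/21) = 2.
  m_5 = 21*2 - 31 = 11, d_5 = (1003 - 11^2)/21 = 882/21 = 42, a_5 = floor((31 + 11)/42) = 1.
  m_6 = 42*1 - 11 = 31, d_6 = (1003 - 31^2)/42 = 42/42 = 1, a_6 = floor((31 + 31)/1) = 62.
  m_7 = 1*62 - 31 = 31, d_7 = (1003 - 31^2)/1 = 42/1 = 42: (m_7, d_7) = (m_1, d_1) = (31, 42), so from here the quotients repeat a_1, ..., a_6; the period length is 6.
Hence the expansion of sqrt(1003) is a_0 = 31 followed by the repeating block 1, 2, 31, 2, 1, 62 (period 6).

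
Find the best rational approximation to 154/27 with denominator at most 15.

Expand x = 154/27 as a continued fraction with the Euclidean algorithm:
  154 = 5*27 + 19, so a_0 = 5.
  27 = 1*19 + 8, so a_1 = 1.
  19 = 2*8 + 3, so a_2 = 2.
  8 = 2*3 + 2, so a_3 = 2.
  3 = 1*2 + 1, so a_4 = 1.
  2 = 2*1 + 0, so a_5 = 2.
so x = [5; 1, 2, 2, 1, 2].
Convergents (p_i = a_i*p_{i-1} + p_{i-2}, q_i = a_i*q_{i-1} + q_{i-2} with p_{-2}=0, p_{-1}=1, q_{-2}=1, q_{-1}=0), until the denominator exceeds 15:
  i=0: a_0=5, p_0 = 5*1 + 0 = 5, q_0 = 5*0 + 1 = 1.
  i=1: a_1=1, p_1 = 1*5 + 1 = 6, q_1 = 1*1 + 0 = 1.
  i=2: a_2=2, p_2 = 2*6 + 5 = 17, q_2 = 2*1 + 1 = 3.
  i=3: a_3=2, p_3 = 2*17 + 6 = 40, q_3 = 2*3 + 1 = 7.
  i=4: a_4=1, p_4 = 1*40 + 17 = 57, q_4 = 1*7 + 3 = 10.
  i=5: a_5=2, p_5 = 2*57 + 40 = 154, q_5 = 2*10 + 7 = 27.
q_5 = 27 > 15, so the last convergent with denominator <= 15 is p_4/q_4 = 57/10.
The closest fraction with denominator <= 15 is either p_4/q_4 or the intermediate fraction (k*p_4 + p_3)/(k*q_4 + q_3) with the largest k >= 1 whose denominator stays <= 15; these approach x as k grows, and every other convergent or intermediate fraction in range is farther away.
Largest k: floor((15 - q_3)/q_4) = floor((15 - 7)/10) = 0.
Since k = 0, no intermediate fraction beyond p_4/q_4 has denominator <= 15, so the convergent 57/10 is the closest (its error is |154*10 - 57*27|/(27*10) = 1/270).

57/10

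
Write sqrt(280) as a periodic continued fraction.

[16; (1, 2, 1, 2, 1, 32)]

Write x_i = (sqrt(280) + m_i)/d_i with (m_0, d_0) = (0, 1). a_0 = floor(sqrt(280)) = 16, since 16^2 = 256 <= 280 < 289 = 17^2.
Iterate m_{i+1} = d_i*a_i - m_i, d_{i+1} = (280 - m_{i+1}^2)/d_i, a_{i+1} = floor((a_0 + m_{i+1})/d_{i+1}):
  m_1 = 1*16 - 0 = 16, d_1 = (280 - 16^2)/1 = 24/1 = 24, a_1 = floor((16 + 16)/24) = 1.
  m_2 = 24*1 - 16 = 8, d_2 = (280 - 8^2)/24 = 216/24 = 9, a_2 = floor((16 + 8)/9) = 2.
  m_3 = 9*2 - 8 = 10, d_3 = (280 - 10^2)/9 = 180/9 = 20, a_3 = floor((16 + 10)/20) = 1.
  m_4 = 20*1 - 10 = 10, d_4 = (280 - 10^2)/20 = 180/20 = 9, a_4 = floor((16 + 10)/9) = 2.
  m_5 = 9*2 - 10 = 8, d_5 = (280 - 8^2)/9 = 216/9 = 24, a_5 = floor((16 + 8)/24) = 1.
  m_6 = 24*1 - 8 = 16, d_6 = (280 - 16^2)/24 = 24/24 = 1, a_6 = floor((16 + 16)/1) = 32.
  m_7 = 1*32 - 16 = 16, d_7 = (280 - 16^2)/1 = 24/1 = 24: (m_7, d_7) = (m_1, d_1) = (16, 24), so from here the quotients repeat a_1, ..., a_6; the period length is 6.
Hence the expansion of sqrt(280) is a_0 = 16 followed by the repeating block 1, 2, 1, 2, 1, 32 (period 6).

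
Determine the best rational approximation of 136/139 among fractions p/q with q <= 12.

Expand x = 136/139 as a continued fraction with the Euclidean algorithm:
  136 = 0*139 + 136, so a_0 = 0.
  139 = 1*136 + 3, so a_1 = 1.
  136 = 45*3 + 1, so a_2 = 45.
  3 = 3*1 + 0, so a_3 = 3.
so x = [0; 1, 45, 3].
Convergents (p_i = a_i*p_{i-1} + p_{i-2}, q_i = a_i*q_{i-1} + q_{i-2} with p_{-2}=0, p_{-1}=1, q_{-2}=1, q_{-1}=0), until the denominator exceeds 12:
  i=0: a_0=0, p_0 = 0*1 + 0 = 0, q_0 = 0*0 + 1 = 1.
  i=1: a_1=1, p_1 = 1*0 + 1 = 1, q_1 = 1*1 + 0 = 1.
  i=2: a_2=45, p_2 = 45*1 + 0 = 45, q_2 = 45*1 + 1 = 46.
q_2 = 46 > 12, so the last convergent with denominator <= 12 is p_1/q_1 = 1/1.
The closest fraction with denominator <= 12 is either p_1/q_1 or the intermediate fraction (k*p_1 + p_0)/(k*q_1 + q_0) with the largest k >= 1 whose denominator stays <= 12; these approach x as k grows, and every other convergent or intermediate fraction in range is farther away.
Largest k: floor((12 - q_0)/q_1) = floor((12 - 1)/1) = 11.
That gives (11*1 + 0)/(11*1 + 1) = 11/12.
Compare the errors: |x - 1/1| = |136*1 - 1*139|/(139*1) = 3/139, and |x - 11/12| = |136*12 - 11*139|/(139*12) = 103/1668.
Cross-multiplying, 3*1668 = 5004 < 14317 = 103*139, so 3/139 is smaller: the convergent 1/1 is closer to x than 11/12.

1/1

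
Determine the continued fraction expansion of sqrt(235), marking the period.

Write x_i = (sqrt(235) + m_i)/d_i with (m_0, d_0) = (0, 1). a_0 = floor(sqrt(235)) = 15, since 15^2 = 225 <= 235 < 256 = 16^2.
Iterate m_{i+1} = d_i*a_i - m_i, d_{i+1} = (235 - m_{i+1}^2)/d_i, a_{i+1} = floor((a_0 + m_{i+1})/d_{i+1}):
  m_1 = 1*15 - 0 = 15, d_1 = (235 - 15^2)/1 = 10/1 = 10, a_1 = floor((15 + 15)/10) = 3.
  m_2 = 10*3 - 15 = 15, d_2 = (235 - 15^2)/10 = 10/10 = 1, a_2 = floor((15 + 15)/1) = 30.
  m_3 = 1*30 - 15 = 15, d_3 = (235 - 15^2)/1 = 10/1 = 10: (m_3, d_3) = (m_1, d_1) = (15, 10), so from here the quotients repeat a_1, a_2; the period length is 2.
Hence the expansion of sqrt(235) is a_0 = 15 followed by the repeating block 3, 30 (period 2).

[15; (3, 30)]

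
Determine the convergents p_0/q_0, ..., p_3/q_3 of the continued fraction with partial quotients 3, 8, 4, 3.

3/1, 25/8, 103/33, 334/107

Using the convergent recurrence p_i = a_i*p_{i-1} + p_{i-2}, q_i = a_i*q_{i-1} + q_{i-2} with p_{-2}=0, p_{-1}=1, q_{-2}=1, q_{-1}=0:
  i=0: a_0=3, p_0 = 3*1 + 0 = 3, q_0 = 3*0 + 1 = 1.
  i=1: a_1=8, p_1 = 8*3 + 1 = 25, q_1 = 8*1 + 0 = 8.
  i=2: a_2=4, p_2 = 4*25 + 3 = 103, q_2 = 4*8 + 1 = 33.
  i=3: a_3=3, p_3 = 3*103 + 25 = 334, q_3 = 3*33 + 8 = 107.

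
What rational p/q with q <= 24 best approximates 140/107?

17/13

Expand x = 140/107 as a continued fraction with the Euclidean algorithm:
  140 = 1*107 + 33, so a_0 = 1.
  107 = 3*33 + 8, so a_1 = 3.
  33 = 4*8 + 1, so a_2 = 4.
  8 = 8*1 + 0, so a_3 = 8.
so x = [1; 3, 4, 8].
Convergents (p_i = a_i*p_{i-1} + p_{i-2}, q_i = a_i*q_{i-1} + q_{i-2} with p_{-2}=0, p_{-1}=1, q_{-2}=1, q_{-1}=0), until the denominator exceeds 24:
  i=0: a_0=1, p_0 = 1*1 + 0 = 1, q_0 = 1*0 + 1 = 1.
  i=1: a_1=3, p_1 = 3*1 + 1 = 4, q_1 = 3*1 + 0 = 3.
  i=2: a_2=4, p_2 = 4*4 + 1 = 17, q_2 = 4*3 + 1 = 13.
  i=3: a_3=8, p_3 = 8*17 + 4 = 140, q_3 = 8*13 + 3 = 107.
q_3 = 107 > 24, so the last convergent with denominator <= 24 is p_2/q_2 = 17/13.
The closest fraction with denominator <= 24 is either p_2/q_2 or the intermediate fraction (k*p_2 + p_1)/(k*q_2 + q_1) with the largest k >= 1 whose denominator stays <= 24; these approach x as k grows, and every other convergent or intermediate fraction in range is farther away.
Largest k: floor((24 - q_1)/q_2) = floor((24 - 3)/13) = 1.
That gives (1*17 + 4)/(1*13 + 3) = 21/16.
Compare the errors: |x - 17/13| = |140*13 - 17*107|/(107*13) = 1/1391, and |x - 21/16| = |140*16 - 21*107|/(107*16) = 7/1712.
Cross-multiplying, 1*1712 = 1712 < 9737 = 7*1391, so 1/1391 is smaller: the convergent 17/13 is closer to x than 21/16.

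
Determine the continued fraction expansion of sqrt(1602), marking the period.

[40; (40, 80)]

Write x_i = (sqrt(1602) + m_i)/d_i with (m_0, d_0) = (0, 1). a_0 = floor(sqrt(1602)) = 40, since 40^2 = 1600 <= 1602 < 1681 = 41^2.
Iterate m_{i+1} = d_i*a_i - m_i, d_{i+1} = (1602 - m_{i+1}^2)/d_i, a_{i+1} = floor((a_0 + m_{i+1})/d_{i+1}):
  m_1 = 1*40 - 0 = 40, d_1 = (1602 - 40^2)/1 = 2/1 = 2, a_1 = floor((40 + 40)/2) = 40.
  m_2 = 2*40 - 40 = 40, d_2 = (1602 - 40^2)/2 = 2/2 = 1, a_2 = floor((40 + 40)/1) = 80.
  m_3 = 1*80 - 40 = 40, d_3 = (1602 - 40^2)/1 = 2/1 = 2: (m_3, d_3) = (m_1, d_1) = (40, 2), so from here the quotients repeat a_1, a_2; the period length is 2.
Hence the expansion of sqrt(1602) is a_0 = 40 followed by the repeating block 40, 80 (period 2).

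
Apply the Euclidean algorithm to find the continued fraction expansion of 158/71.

Run the Euclidean algorithm on 158 and 71; the successive quotients are the partial quotients a_0, a_1, ... (each step inverts the fractional part left over by the previous one):
  158 = 2*71 + 16, so a_0 = 2.
  71 = 4*16 + 7, so a_1 = 4.
  16 = 2*7 + 2, so a_2 = 2.
  7 = 3*2 + 1, so a_3 = 3.
  2 = 2*1 + 0, so a_4 = 2.
The remainder reaches 0 after 5 divisions, so the expansion has 5 partial quotients, read off in order.

[2; 4, 2, 3, 2]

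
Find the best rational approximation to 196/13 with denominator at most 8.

Expand x = 196/13 as a continued fraction with the Euclidean algorithm:
  196 = 15*13 + 1, so a_0 = 15.
  13 = 13*1 + 0, so a_1 = 13.
so x = [15; 13].
Convergents (p_i = a_i*p_{i-1} + p_{i-2}, q_i = a_i*q_{i-1} + q_{i-2} with p_{-2}=0, p_{-1}=1, q_{-2}=1, q_{-1}=0), until the denominator exceeds 8:
  i=0: a_0=15, p_0 = 15*1 + 0 = 15, q_0 = 15*0 + 1 = 1.
  i=1: a_1=13, p_1 = 13*15 + 1 = 196, q_1 = 13*1 + 0 = 13.
q_1 = 13 > 8, so the last convergent with denominator <= 8 is p_0/q_0 = 15/1.
The closest fraction with denominator <= 8 is either p_0/q_0 or the intermediate fraction (k*p_0 + p_{-1})/(k*q_0 + q_{-1}) with the largest k >= 1 whose denominator stays <= 8; these approach x as k grows, and every other convergent or intermediate fraction in range is farther away.
Largest k: floor((8 - q_{-1})/q_0) = floor((8 - 0)/1) = 8 (using the seeds p_{-1} = 1, q_{-1} = 0).
That gives (8*15 + 1)/(8*1 + 0) = 121/8.
Compare the errors: |x - 15/1| = |196*1 - 15*13|/(13*1) = 1/13, and |x - 121/8| = |196*8 - 121*13|/(13*8) = 5/104.
Cross-multiplying, 5*13 = 65 < 104 = 1*104, so 5/104 is smaller: the intermediate fraction 121/8 is closer to x than 15/1.

121/8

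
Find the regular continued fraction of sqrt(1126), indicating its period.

Write x_i = (sqrt(1126) + m_i)/d_i with (m_0, d_0) = (0, 1). a_0 = floor(sqrt(1126)) = 33, since 33^2 = 1089 <= 1126 < 1156 = 34^2.
Iterate m_{i+1} = d_i*a_i - m_i, d_{i+1} = (1126 - m_{i+1}^2)/d_i, a_{i+1} = floor((a_0 + m_{i+1})/d_{i+1}):
  m_1 = 1*33 - 0 = 33, d_1 = (1126 - 33^2)/1 = 37/1 = 37, a_1 = floor((33 + 33)/37) = 1.
  m_2 = 37*1 - 33 = 4, d_2 = (1126 - 4^2)/37 = 1110/37 = 30, a_2 = floor((33 + 4)/30) = 1.
  m_3 = 30*1 - 4 = 26, d_3 = (1126 - 26^2)/30 = 450/30 = 15, a_3 = floor((33 + 26)/15) = 3.
  m_4 = 15*3 - 26 = 19, d_4 = (1126 - 19^2)/15 = 765/15 = 51, a_4 = floor((33 + 19)/51) = 1.
  m_5 = 51*1 - 19 = 32, d_5 = (1126 - 32^2)/51 = 102/51 = 2, a_5 = floor((33 + 32)/2) = 32.
  m_6 = 2*32 - 32 = 32, d_6 = (1126 - 32^2)/2 = 102/2 = 51, a_6 = floor((33 + 32)/51) = 1.
  m_7 = 51*1 - 32 = 19, d_7 = (1126 - 19^2)/51 = 765/51 = 15, a_7 = floor((33 + 19)/15) = 3.
  m_8 = 15*3 - 19 = 26, d_8 = (1126 - 26^2)/15 = 450/15 = 30, a_8 = floor((33 + 26)/30) = 1.
  m_9 = 30*1 - 26 = 4, d_9 = (1126 - 4^2)/30 = 1110/30 = 37, a_9 = floor((33 + 4)/37) = 1.
  m_10 = 37*1 - 4 = 33, d_10 = (1126 - 33^2)/37 = 37/37 = 1, a_10 = floor((33 + 33)/1) = 66.
  m_11 = 1*66 - 33 = 33, d_11 = (1126 - 33^2)/1 = 37/1 = 37: (m_11, d_11) = (m_1, d_1) = (33, 37), so from here the quotients repeat a_1, ..., a_10; the period length is 10.
Hence the expansion of sqrt(1126) is a_0 = 33 followed by the repeating block 1, 1, 3, 1, 32, 1, 3, 1, 1, 66 (period 10).

[33; (1, 1, 3, 1, 32, 1, 3, 1, 1, 66)]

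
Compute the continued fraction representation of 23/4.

Run the Euclidean algorithm on 23 and 4; the successive quotients are the partial quotients a_0, a_1, ... (each step inverts the fractional part left over by the previous one):
  23 = 5*4 + 3, so a_0 = 5.
  4 = 1*3 + 1, so a_1 = 1.
  3 = 3*1 + 0, so a_2 = 3.
The remainder reaches 0 after 3 divisions, so the expansion has 3 partial quotients, read off in order.

[5; 1, 3]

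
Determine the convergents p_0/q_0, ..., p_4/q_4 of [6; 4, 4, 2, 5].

Using the convergent recurrence p_i = a_i*p_{i-1} + p_{i-2}, q_i = a_i*q_{i-1} + q_{i-2} with p_{-2}=0, p_{-1}=1, q_{-2}=1, q_{-1}=0:
  i=0: a_0=6, p_0 = 6*1 + 0 = 6, q_0 = 6*0 + 1 = 1.
  i=1: a_1=4, p_1 = 4*6 + 1 = 25, q_1 = 4*1 + 0 = 4.
  i=2: a_2=4, p_2 = 4*25 + 6 = 106, q_2 = 4*4 + 1 = 17.
  i=3: a_3=2, p_3 = 2*106 + 25 = 237, q_3 = 2*17 + 4 = 38.
  i=4: a_4=5, p_4 = 5*237 + 106 = 1291, q_4 = 5*38 + 17 = 207.

6/1, 25/4, 106/17, 237/38, 1291/207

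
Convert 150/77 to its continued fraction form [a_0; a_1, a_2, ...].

[1; 1, 18, 4]

Run the Euclidean algorithm on 150 and 77; the successive quotients are the partial quotients a_0, a_1, ... (each step inverts the fractional part left over by the previous one):
  150 = 1*77 + 73, so a_0 = 1.
  77 = 1*73 + 4, so a_1 = 1.
  73 = 18*4 + 1, so a_2 = 18.
  4 = 4*1 + 0, so a_3 = 4.
The remainder reaches 0 after 4 divisions, so the expansion has 4 partial quotients, read off in order.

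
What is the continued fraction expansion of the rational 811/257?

Run the Euclidean algorithm on 811 and 257; the successive quotients are the partial quotients a_0, a_1, ... (each step inverts the fractional part left over by the previous one):
  811 = 3*257 + 40, so a_0 = 3.
  257 = 6*40 + 17, so a_1 = 6.
  40 = 2*17 + 6, so a_2 = 2.
  17 = 2*6 + 5, so a_3 = 2.
  6 = 1*5 + 1, so a_4 = 1.
  5 = 5*1 + 0, so a_5 = 5.
The remainder reaches 0 after 6 divisions, so the expansion has 6 partial quotients, read off in order.

[3; 6, 2, 2, 1, 5]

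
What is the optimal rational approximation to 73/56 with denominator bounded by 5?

Expand x = 73/56 as a continued fraction with the Euclidean algorithm:
  73 = 1*56 + 17, so a_0 = 1.
  56 = 3*17 + 5, so a_1 = 3.
  17 = 3*5 + 2, so a_2 = 3.
  5 = 2*2 + 1, so a_3 = 2.
  2 = 2*1 + 0, so a_4 = 2.
so x = [1; 3, 3, 2, 2].
Convergents (p_i = a_i*p_{i-1} + p_{i-2}, q_i = a_i*q_{i-1} + q_{i-2} with p_{-2}=0, p_{-1}=1, q_{-2}=1, q_{-1}=0), until the denominator exceeds 5:
  i=0: a_0=1, p_0 = 1*1 + 0 = 1, q_0 = 1*0 + 1 = 1.
  i=1: a_1=3, p_1 = 3*1 + 1 = 4, q_1 = 3*1 + 0 = 3.
  i=2: a_2=3, p_2 = 3*4 + 1 = 13, q_2 = 3*3 + 1 = 10.
q_2 = 10 > 5, so the last convergent with denominator <= 5 is p_1/q_1 = 4/3.
The closest fraction with denominator <= 5 is either p_1/q_1 or the intermediate fraction (k*p_1 + p_0)/(k*q_1 + q_0) with the largest k >= 1 whose denominator stays <= 5; these approach x as k grows, and every other convergent or intermediate fraction in range is farther away.
Largest k: floor((5 - q_0)/q_1) = floor((5 - 1)/3) = 1.
That gives (1*4 + 1)/(1*3 + 1) = 5/4.
Compare the errors: |x - 4/3| = |73*3 - 4*56|/(56*3) = 5/168, and |x - 5/4| = |73*4 - 5*56|/(56*4) = 12/224.
Cross-multiplying, 5*224 = 1120 < 2016 = 12*168, so 5/168 is smaller: the convergent 4/3 is closer to x than 5/4.

4/3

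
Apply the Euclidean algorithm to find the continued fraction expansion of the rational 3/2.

[1; 2]

Run the Euclidean algorithm on 3 and 2; the successive quotients are the partial quotients a_0, a_1, ... (each step inverts the fractional part left over by the previous one):
  3 = 1*2 + 1, so a_0 = 1.
  2 = 2*1 + 0, so a_1 = 2.
The remainder reaches 0 after 2 divisions, so the expansion has 2 partial quotients, read off in order.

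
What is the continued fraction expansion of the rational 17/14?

[1; 4, 1, 2]

Run the Euclidean algorithm on 17 and 14; the successive quotients are the partial quotients a_0, a_1, ... (each step inverts the fractional part left over by the previous one):
  17 = 1*14 + 3, so a_0 = 1.
  14 = 4*3 + 2, so a_1 = 4.
  3 = 1*2 + 1, so a_2 = 1.
  2 = 2*1 + 0, so a_3 = 2.
The remainder reaches 0 after 4 divisions, so the expansion has 4 partial quotients, read off in order.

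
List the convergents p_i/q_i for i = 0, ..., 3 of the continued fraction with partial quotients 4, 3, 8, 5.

Using the convergent recurrence p_i = a_i*p_{i-1} + p_{i-2}, q_i = a_i*q_{i-1} + q_{i-2} with p_{-2}=0, p_{-1}=1, q_{-2}=1, q_{-1}=0:
  i=0: a_0=4, p_0 = 4*1 + 0 = 4, q_0 = 4*0 + 1 = 1.
  i=1: a_1=3, p_1 = 3*4 + 1 = 13, q_1 = 3*1 + 0 = 3.
  i=2: a_2=8, p_2 = 8*13 + 4 = 108, q_2 = 8*3 + 1 = 25.
  i=3: a_3=5, p_3 = 5*108 + 13 = 553, q_3 = 5*25 + 3 = 128.

4/1, 13/3, 108/25, 553/128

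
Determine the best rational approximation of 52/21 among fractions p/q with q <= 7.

Expand x = 52/21 as a continued fraction with the Euclidean algorithm:
  52 = 2*21 + 10, so a_0 = 2.
  21 = 2*10 + 1, so a_1 = 2.
  10 = 10*1 + 0, so a_2 = 10.
so x = [2; 2, 10].
Convergents (p_i = a_i*p_{i-1} + p_{i-2}, q_i = a_i*q_{i-1} + q_{i-2} with p_{-2}=0, p_{-1}=1, q_{-2}=1, q_{-1}=0), until the denominator exceeds 7:
  i=0: a_0=2, p_0 = 2*1 + 0 = 2, q_0 = 2*0 + 1 = 1.
  i=1: a_1=2, p_1 = 2*2 + 1 = 5, q_1 = 2*1 + 0 = 2.
  i=2: a_2=10, p_2 = 10*5 + 2 = 52, q_2 = 10*2 + 1 = 21.
q_2 = 21 > 7, so the last convergent with denominator <= 7 is p_1/q_1 = 5/2.
The closest fraction with denominator <= 7 is either p_1/q_1 or the intermediate fraction (k*p_1 + p_0)/(k*q_1 + q_0) with the largest k >= 1 whose denominator stays <= 7; these approach x as k grows, and every other convergent or intermediate fraction in range is farther away.
Largest k: floor((7 - q_0)/q_1) = floor((7 - 1)/2) = 3.
That gives (3*5 + 2)/(3*2 + 1) = 17/7.
Compare the errors: |x - 5/2| = |52*2 - 5*21|/(21*2) = 1/42, and |x - 17/7| = |52*7 - 17*21|/(21*7) = 7/147.
Cross-multiplying, 1*147 = 147 < 294 = 7*42, so 1/42 is smaller: the convergent 5/2 is closer to x than 17/7.

5/2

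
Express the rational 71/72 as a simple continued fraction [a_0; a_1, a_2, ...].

[0; 1, 71]

Run the Euclidean algorithm on 71 and 72; the successive quotients are the partial quotients a_0, a_1, ... (each step inverts the fractional part left over by the previous one):
  71 = 0*72 + 71, so a_0 = 0.
  72 = 1*71 + 1, so a_1 = 1.
  71 = 71*1 + 0, so a_2 = 71.
The remainder reaches 0 after 3 divisions, so the expansion has 3 partial quotients, read off in order.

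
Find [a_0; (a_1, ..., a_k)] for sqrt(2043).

[45; (5, 90)]

Write x_i = (sqrt(2043) + m_i)/d_i with (m_0, d_0) = (0, 1). a_0 = floor(sqrt(2043)) = 45, since 45^2 = 2025 <= 2043 < 2116 = 46^2.
Iterate m_{i+1} = d_i*a_i - m_i, d_{i+1} = (2043 - m_{i+1}^2)/d_i, a_{i+1} = floor((a_0 + m_{i+1})/d_{i+1}):
  m_1 = 1*45 - 0 = 45, d_1 = (2043 - 45^2)/1 = 18/1 = 18, a_1 = floor((45 + 45)/18) = 5.
  m_2 = 18*5 - 45 = 45, d_2 = (2043 - 45^2)/18 = 18/18 = 1, a_2 = floor((45 + 45)/1) = 90.
  m_3 = 1*90 - 45 = 45, d_3 = (2043 - 45^2)/1 = 18/1 = 18: (m_3, d_3) = (m_1, d_1) = (45, 18), so from here the quotients repeat a_1, a_2; the period length is 2.
Hence the expansion of sqrt(2043) is a_0 = 45 followed by the repeating block 5, 90 (period 2).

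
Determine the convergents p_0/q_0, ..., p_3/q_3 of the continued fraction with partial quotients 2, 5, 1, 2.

Using the convergent recurrence p_i = a_i*p_{i-1} + p_{i-2}, q_i = a_i*q_{i-1} + q_{i-2} with p_{-2}=0, p_{-1}=1, q_{-2}=1, q_{-1}=0:
  i=0: a_0=2, p_0 = 2*1 + 0 = 2, q_0 = 2*0 + 1 = 1.
  i=1: a_1=5, p_1 = 5*2 + 1 = 11, q_1 = 5*1 + 0 = 5.
  i=2: a_2=1, p_2 = 1*11 + 2 = 13, q_2 = 1*5 + 1 = 6.
  i=3: a_3=2, p_3 = 2*13 + 11 = 37, q_3 = 2*6 + 5 = 17.

2/1, 11/5, 13/6, 37/17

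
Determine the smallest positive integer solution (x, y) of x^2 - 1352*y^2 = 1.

(x, y) = (114243, 3107)

First expand sqrt(1352) as a continued fraction. With x_i = (sqrt(1352) + m_i)/d_i and (m_0, d_0) = (0, 1): a_0 = floor(sqrt(1352)) = 36, since 36^2 = 1296 <= 1352 < 1369 = 37^2.
Iterate m_{i+1} = d_i*a_i - m_i, d_{i+1} = (1352 - m_{i+1}^2)/d_i, a_{i+1} = floor((a_0 + m_{i+1})/d_{i+1}):
  m_1 = 1*36 - 0 = 36, d_1 = (1352 - 36^2)/1 = 56/1 = 56, a_1 = floor((36 + 36)/56) = 1.
  m_2 = 56*1 - 36 = 20, d_2 = (1352 - 20^2)/56 = 952/56 = 17, a_2 = floor((36 + 20)/17) = 3.
  m_3 = 17*3 - 20 = 31, d_3 = (1352 - 31^2)/17 = 391/17 = 23, a_3 = floor((36 + 31)/23) = 2.
  m_4 = 23*2 - 31 = 15, d_4 = (1352 - 15^2)/23 = 1127/23 = 49, a_4 = floor((36 + 15)/49) = 1.
  m_5 = 49*1 - 15 = 34, d_5 = (1352 - 34^2)/49 = 196/49 = 4, a_5 = floor((36 + 34)/4) = 17.
  m_6 = 4*17 - 34 = 34, d_6 = (1352 - 34^2)/4 = 196/4 = 49, a_6 = floor((36 + 34)/49) = 1.
  m_7 = 49*1 - 34 = 15, d_7 = (1352 - 15^2)/49 = 1127/49 = 23, a_7 = floor((36 + 15)/23) = 2.
  m_8 = 23*2 - 15 = 31, d_8 = (1352 - 31^2)/23 = 391/23 = 17, a_8 = floor((36 + 31)/17) = 3.
  m_9 = 17*3 - 31 = 20, d_9 = (1352 - 20^2)/17 = 952/17 = 56, a_9 = floor((36 + 20)/56) = 1.
  m_10 = 56*1 - 20 = 36, d_10 = (1352 - 36^2)/56 = 56/56 = 1, a_10 = floor((36 + 36)/1) = 72.
  m_11 = 1*72 - 36 = 36, d_11 = (1352 - 36^2)/1 = 56/1 = 56: (m_11, d_11) = (m_1, d_1) = (36, 56), so from here the quotients repeat a_1, ..., a_10; the period length is 10.
So sqrt(1352) = [36; (1, 3, 2, 1, 17, 1, 2, 3, 1, 72)] with period length k = 10.
k is even, so the fundamental solution of x^2 - 1352y^2 = 1 is (p_{k-1}, q_{k-1}) = (p_9, q_9); compute convergents through index 9.
Convergents (p_i = a_i*p_{i-1} + p_{i-2}, q_i = a_i*q_{i-1} + q_{i-2} with p_{-2}=0, p_{-1}=1, q_{-2}=1, q_{-1}=0):
  i=0: a_0=36, p_0 = 36*1 + 0 = 36, q_0 = 36*0 + 1 = 1.
  i=1: a_1=1, p_1 = 1*36 + 1 = 37, q_1 = 1*1 + 0 = 1.
  i=2: a_2=3, p_2 = 3*37 + 36 = 147, q_2 = 3*1 + 1 = 4.
  i=3: a_3=2, p_3 = 2*147 + 37 = 331, q_3 = 2*4 + 1 = 9.
  i=4: a_4=1, p_4 = 1*331 + 147 = 478, q_4 = 1*9 + 4 = 13.
  i=5: a_5=17, p_5 = 17*478 + 331 = 8457, q_5 = 17*13 + 9 = 230.
  i=6: a_6=1, p_6 = 1*8457 + 478 = 8935, q_6 = 1*230 + 13 = 243.
  i=7: a_7=2, p_7 = 2*8935 + 8457 = 26327, q_7 = 2*243 + 230 = 716.
  i=8: a_8=3, p_8 = 3*26327 + 8935 = 87916, q_8 = 3*716 + 243 = 2391.
  i=9: a_9=1, p_9 = 1*87916 + 26327 = 114243, q_9 = 1*2391 + 716 = 3107.
Check: 114243^2 - 1352*3107^2 = 13051463049 - 13051463048 = 1, so (x, y) = (114243, 3107) solves the equation, and by the theorem it is the least positive solution.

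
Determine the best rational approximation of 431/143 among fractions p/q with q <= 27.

3/1

Expand x = 431/143 as a continued fraction with the Euclidean algorithm:
  431 = 3*143 + 2, so a_0 = 3.
  143 = 71*2 + 1, so a_1 = 71.
  2 = 2*1 + 0, so a_2 = 2.
so x = [3; 71, 2].
Convergents (p_i = a_i*p_{i-1} + p_{i-2}, q_i = a_i*q_{i-1} + q_{i-2} with p_{-2}=0, p_{-1}=1, q_{-2}=1, q_{-1}=0), until the denominator exceeds 27:
  i=0: a_0=3, p_0 = 3*1 + 0 = 3, q_0 = 3*0 + 1 = 1.
  i=1: a_1=71, p_1 = 71*3 + 1 = 214, q_1 = 71*1 + 0 = 71.
q_1 = 71 > 27, so the last convergent with denominator <= 27 is p_0/q_0 = 3/1.
The closest fraction with denominator <= 27 is either p_0/q_0 or the intermediate fraction (k*p_0 + p_{-1})/(k*q_0 + q_{-1}) with the largest k >= 1 whose denominator stays <= 27; these approach x as k grows, and every other convergent or intermediate fraction in range is farther away.
Largest k: floor((27 - q_{-1})/q_0) = floor((27 - 0)/1) = 27 (using the seeds p_{-1} = 1, q_{-1} = 0).
That gives (27*3 + 1)/(27*1 + 0) = 82/27.
Compare the errors: |x - 3/1| = |431*1 - 3*143|/(143*1) = 2/143, and |x - 82/27| = |431*27 - 82*143|/(143*27) = 89/3861.
Cross-multiplying, 2*3861 = 7722 < 12727 = 89*143, so 2/143 is smaller: the convergent 3/1 is closer to x than 82/27.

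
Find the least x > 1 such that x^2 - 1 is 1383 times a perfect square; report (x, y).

First expand sqrt(1383) as a continued fraction. With x_i = (sqrt(1383) + m_i)/d_i and (m_0, d_0) = (0, 1): a_0 = floor(sqrt(1383)) = 37, since 37^2 = 1369 <= 1383 < 1444 = 38^2.
Iterate m_{i+1} = d_i*a_i - m_i, d_{i+1} = (1383 - m_{i+1}^2)/d_i, a_{i+1} = floor((a_0 + m_{i+1})/d_{i+1}):
  m_1 = 1*37 - 0 = 37, d_1 = (1383 - 37^2)/1 = 14/1 = 14, a_1 = floor((37 + 37)/14) = 5.
  m_2 = 14*5 - 37 = 33, d_2 = (1383 - 33^2)/14 = 294/14 = 21, a_2 = floor((37 + 33)/21) = 3.
  m_3 = 21*3 - 33 = 30, d_3 = (1383 - 30^2)/21 = 483/21 = 23, a_3 = floor((37 + 30)/23) = 2.
  m_4 = 23*2 - 30 = 16, d_4 = (1383 - 16^2)/23 = 1127/23 = 49, a_4 = floor((37 + 16)/49) = 1.
  m_5 = 49*1 - 16 = 33, d_5 = (1383 - 33^2)/49 = 294/49 = 6, a_5 = floor((37 + 33)/6) = 11.
  m_6 = 6*11 - 33 = 33, d_6 = (1383 - 33^2)/6 = 294/6 = 49, a_6 = floor((37 + 33)/49) = 1.
  m_7 = 49*1 - 33 = 16, d_7 = (1383 - 16^2)/49 = 1127/49 = 23, a_7 = floor((37 + 16)/23) = 2.
  m_8 = 23*2 - 16 = 30, d_8 = (1383 - 30^2)/23 = 483/23 = 21, a_8 = floor((37 + 30)/21) = 3.
  m_9 = 21*3 - 30 = 33, d_9 = (1383 - 33^2)/21 = 294/21 = 14, a_9 = floor((37 + 33)/14) = 5.
  m_10 = 14*5 - 33 = 37, d_10 = (1383 - 37^2)/14 = 14/14 = 1, a_10 = floor((37 + 37)/1) = 74.
  m_11 = 1*74 - 37 = 37, d_11 = (1383 - 37^2)/1 = 14/1 = 14: (m_11, d_11) = (m_1, d_1) = (37, 14), so from here the quotients repeat a_1, ..., a_10; the period length is 10.
So sqrt(1383) = [37; (5, 3, 2, 1, 11, 1, 2, 3, 5, 74)] with period length k = 10.
k is even, so the fundamental solution of x^2 - 1383y^2 = 1 is (p_{k-1}, q_{k-1}) = (p_9, q_9); compute convergents through index 9.
Convergents (p_i = a_i*p_{i-1} + p_{i-2}, q_i = a_i*q_{i-1} + q_{i-2} with p_{-2}=0, p_{-1}=1, q_{-2}=1, q_{-1}=0):
  i=0: a_0=37, p_0 = 37*1 + 0 = 37, q_0 = 37*0 + 1 = 1.
  i=1: a_1=5, p_1 = 5*37 + 1 = 186, q_1 = 5*1 + 0 = 5.
  i=2: a_2=3, p_2 = 3*186 + 37 = 595, q_2 = 3*5 + 1 = 16.
  i=3: a_3=2, p_3 = 2*595 + 186 = 1376, q_3 = 2*16 + 5 = 37.
  i=4: a_4=1, p_4 = 1*1376 + 595 = 1971, q_4 = 1*37 + 16 = 53.
  i=5: a_5=11, p_5 = 11*1971 + 1376 = 23057, q_5 = 11*53 + 37 = 620.
  i=6: a_6=1, p_6 = 1*23057 + 1971 = 25028, q_6 = 1*620 + 53 = 673.
  i=7: a_7=2, p_7 = 2*25028 + 23057 = 73113, q_7 = 2*673 + 620 = 1966.
  i=8: a_8=3, p_8 = 3*73113 + 25028 = 244367, q_8 = 3*1966 + 673 = 6571.
  i=9: a_9=5, p_9 = 5*244367 + 73113 = 1294948, q_9 = 5*6571 + 1966 = 34821.
Check: 1294948^2 - 1383*34821^2 = 1676890322704 - 1676890322703 = 1, so (x, y) = (1294948, 34821) solves the equation, and by the theorem it is the least positive solution.

(x, y) = (1294948, 34821)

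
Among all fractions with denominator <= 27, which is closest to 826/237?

94/27

Expand x = 826/237 as a continued fraction with the Euclidean algorithm:
  826 = 3*237 + 115, so a_0 = 3.
  237 = 2*115 + 7, so a_1 = 2.
  115 = 16*7 + 3, so a_2 = 16.
  7 = 2*3 + 1, so a_3 = 2.
  3 = 3*1 + 0, so a_4 = 3.
so x = [3; 2, 16, 2, 3].
Convergents (p_i = a_i*p_{i-1} + p_{i-2}, q_i = a_i*q_{i-1} + q_{i-2} with p_{-2}=0, p_{-1}=1, q_{-2}=1, q_{-1}=0), until the denominator exceeds 27:
  i=0: a_0=3, p_0 = 3*1 + 0 = 3, q_0 = 3*0 + 1 = 1.
  i=1: a_1=2, p_1 = 2*3 + 1 = 7, q_1 = 2*1 + 0 = 2.
  i=2: a_2=16, p_2 = 16*7 + 3 = 115, q_2 = 16*2 + 1 = 33.
q_2 = 33 > 27, so the last convergent with denominator <= 27 is p_1/q_1 = 7/2.
The closest fraction with denominator <= 27 is either p_1/q_1 or the intermediate fraction (k*p_1 + p_0)/(k*q_1 + q_0) with the largest k >= 1 whose denominator stays <= 27; these approach x as k grows, and every other convergent or intermediate fraction in range is farther away.
Largest k: floor((27 - q_0)/q_1) = floor((27 - 1)/2) = 13.
That gives (13*7 + 3)/(13*2 + 1) = 94/27.
Compare the errors: |x - 7/2| = |826*2 - 7*237|/(237*2) = 7/474, and |x - 94/27| = |826*27 - 94*237|/(237*27) = 24/6399.
Cross-multiplying, 24*474 = 11376 < 44793 = 7*6399, so 24/6399 is smaller: the intermediate fraction 94/27 is closer to x than 7/2.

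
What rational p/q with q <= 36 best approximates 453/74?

Expand x = 453/74 as a continued fraction with the Euclidean algorithm:
  453 = 6*74 + 9, so a_0 = 6.
  74 = 8*9 + 2, so a_1 = 8.
  9 = 4*2 + 1, so a_2 = 4.
  2 = 2*1 + 0, so a_3 = 2.
so x = [6; 8, 4, 2].
Convergents (p_i = a_i*p_{i-1} + p_{i-2}, q_i = a_i*q_{i-1} + q_{i-2} with p_{-2}=0, p_{-1}=1, q_{-2}=1, q_{-1}=0), until the denominator exceeds 36:
  i=0: a_0=6, p_0 = 6*1 + 0 = 6, q_0 = 6*0 + 1 = 1.
  i=1: a_1=8, p_1 = 8*6 + 1 = 49, q_1 = 8*1 + 0 = 8.
  i=2: a_2=4, p_2 = 4*49 + 6 = 202, q_2 = 4*8 + 1 = 33.
  i=3: a_3=2, p_3 = 2*202 + 49 = 453, q_3 = 2*33 + 8 = 74.
q_3 = 74 > 36, so the last convergent with denominator <= 36 is p_2/q_2 = 202/33.
The closest fraction with denominator <= 36 is either p_2/q_2 or the intermediate fraction (k*p_2 + p_1)/(k*q_2 + q_1) with the largest k >= 1 whose denominator stays <= 36; these approach x as k grows, and every other convergent or intermediate fraction in range is farther away.
Largest k: floor((36 - q_1)/q_2) = floor((36 - 8)/33) = 0.
Since k = 0, no intermediate fraction beyond p_2/q_2 has denominator <= 36, so the convergent 202/33 is the closest (its error is |453*33 - 202*74|/(74*33) = 1/2442).

202/33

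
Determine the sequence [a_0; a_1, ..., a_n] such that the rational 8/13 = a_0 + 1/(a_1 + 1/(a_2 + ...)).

[0; 1, 1, 1, 1, 2]

Run the Euclidean algorithm on 8 and 13; the successive quotients are the partial quotients a_0, a_1, ... (each step inverts the fractional part left over by the previous one):
  8 = 0*13 + 8, so a_0 = 0.
  13 = 1*8 + 5, so a_1 = 1.
  8 = 1*5 + 3, so a_2 = 1.
  5 = 1*3 + 2, so a_3 = 1.
  3 = 1*2 + 1, so a_4 = 1.
  2 = 2*1 + 0, so a_5 = 2.
The remainder reaches 0 after 6 divisions, so the expansion has 6 partial quotients, read off in order.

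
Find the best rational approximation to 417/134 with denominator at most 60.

Expand x = 417/134 as a continued fraction with the Euclidean algorithm:
  417 = 3*134 + 15, so a_0 = 3.
  134 = 8*15 + 14, so a_1 = 8.
  15 = 1*14 + 1, so a_2 = 1.
  14 = 14*1 + 0, so a_3 = 14.
so x = [3; 8, 1, 14].
Convergents (p_i = a_i*p_{i-1} + p_{i-2}, q_i = a_i*q_{i-1} + q_{i-2} with p_{-2}=0, p_{-1}=1, q_{-2}=1, q_{-1}=0), until the denominator exceeds 60:
  i=0: a_0=3, p_0 = 3*1 + 0 = 3, q_0 = 3*0 + 1 = 1.
  i=1: a_1=8, p_1 = 8*3 + 1 = 25, q_1 = 8*1 + 0 = 8.
  i=2: a_2=1, p_2 = 1*25 + 3 = 28, q_2 = 1*8 + 1 = 9.
  i=3: a_3=14, p_3 = 14*28 + 25 = 417, q_3 = 14*9 + 8 = 134.
q_3 = 134 > 60, so the last convergent with denominator <= 60 is p_2/q_2 = 28/9.
The closest fraction with denominator <= 60 is either p_2/q_2 or the intermediate fraction (k*p_2 + p_1)/(k*q_2 + q_1) with the largest k >= 1 whose denominator stays <= 60; these approach x as k grows, and every other convergent or intermediate fraction in range is farther away.
Largest k: floor((60 - q_1)/q_2) = floor((60 - 8)/9) = 5.
That gives (5*28 + 25)/(5*9 + 8) = 165/53.
Compare the errors: |x - 28/9| = |417*9 - 28*134|/(134*9) = 1/1206, and |x - 165/53| = |417*53 - 165*134|/(134*53) = 9/7102.
Cross-multiplying, 1*7102 = 7102 < 10854 = 9*1206, so 1/1206 is smaller: the convergent 28/9 is closer to x than 165/53.

28/9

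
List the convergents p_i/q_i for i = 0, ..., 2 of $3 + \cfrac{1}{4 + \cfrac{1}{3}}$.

Using the convergent recurrence p_i = a_i*p_{i-1} + p_{i-2}, q_i = a_i*q_{i-1} + q_{i-2} with p_{-2}=0, p_{-1}=1, q_{-2}=1, q_{-1}=0:
  i=0: a_0=3, p_0 = 3*1 + 0 = 3, q_0 = 3*0 + 1 = 1.
  i=1: a_1=4, p_1 = 4*3 + 1 = 13, q_1 = 4*1 + 0 = 4.
  i=2: a_2=3, p_2 = 3*13 + 3 = 42, q_2 = 3*4 + 1 = 13.

3/1, 13/4, 42/13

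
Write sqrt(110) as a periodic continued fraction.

[10; (2, 20)]

Write x_i = (sqrt(110) + m_i)/d_i with (m_0, d_0) = (0, 1). a_0 = floor(sqrt(110)) = 10, since 10^2 = 100 <= 110 < 121 = 11^2.
Iterate m_{i+1} = d_i*a_i - m_i, d_{i+1} = (110 - m_{i+1}^2)/d_i, a_{i+1} = floor((a_0 + m_{i+1})/d_{i+1}):
  m_1 = 1*10 - 0 = 10, d_1 = (110 - 10^2)/1 = 10/1 = 10, a_1 = floor((10 + 10)/10) = 2.
  m_2 = 10*2 - 10 = 10, d_2 = (110 - 10^2)/10 = 10/10 = 1, a_2 = floor((10 + 10)/1) = 20.
  m_3 = 1*20 - 10 = 10, d_3 = (110 - 10^2)/1 = 10/1 = 10: (m_3, d_3) = (m_1, d_1) = (10, 10), so from here the quotients repeat a_1, a_2; the period length is 2.
Hence the expansion of sqrt(110) is a_0 = 10 followed by the repeating block 2, 20 (period 2).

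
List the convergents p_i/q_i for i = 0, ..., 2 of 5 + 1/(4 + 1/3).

5/1, 21/4, 68/13

Using the convergent recurrence p_i = a_i*p_{i-1} + p_{i-2}, q_i = a_i*q_{i-1} + q_{i-2} with p_{-2}=0, p_{-1}=1, q_{-2}=1, q_{-1}=0:
  i=0: a_0=5, p_0 = 5*1 + 0 = 5, q_0 = 5*0 + 1 = 1.
  i=1: a_1=4, p_1 = 4*5 + 1 = 21, q_1 = 4*1 + 0 = 4.
  i=2: a_2=3, p_2 = 3*21 + 5 = 68, q_2 = 3*4 + 1 = 13.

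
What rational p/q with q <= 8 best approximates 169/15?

Expand x = 169/15 as a continued fraction with the Euclidean algorithm:
  169 = 11*15 + 4, so a_0 = 11.
  15 = 3*4 + 3, so a_1 = 3.
  4 = 1*3 + 1, so a_2 = 1.
  3 = 3*1 + 0, so a_3 = 3.
so x = [11; 3, 1, 3].
Convergents (p_i = a_i*p_{i-1} + p_{i-2}, q_i = a_i*q_{i-1} + q_{i-2} with p_{-2}=0, p_{-1}=1, q_{-2}=1, q_{-1}=0), until the denominator exceeds 8:
  i=0: a_0=11, p_0 = 11*1 + 0 = 11, q_0 = 11*0 + 1 = 1.
  i=1: a_1=3, p_1 = 3*11 + 1 = 34, q_1 = 3*1 + 0 = 3.
  i=2: a_2=1, p_2 = 1*34 + 11 = 45, q_2 = 1*3 + 1 = 4.
  i=3: a_3=3, p_3 = 3*45 + 34 = 169, q_3 = 3*4 + 3 = 15.
q_3 = 15 > 8, so the last convergent with denominator <= 8 is p_2/q_2 = 45/4.
The closest fraction with denominator <= 8 is either p_2/q_2 or the intermediate fraction (k*p_2 + p_1)/(k*q_2 + q_1) with the largest k >= 1 whose denominator stays <= 8; these approach x as k grows, and every other convergent or intermediate fraction in range is farther away.
Largest k: floor((8 - q_1)/q_2) = floor((8 - 3)/4) = 1.
That gives (1*45 + 34)/(1*4 + 3) = 79/7.
Compare the errors: |x - 45/4| = |169*4 - 45*15|/(15*4) = 1/60, and |x - 79/7| = |169*7 - 79*15|/(15*7) = 2/105.
Cross-multiplying, 1*105 = 105 < 120 = 2*60, so 1/60 is smaller: the convergent 45/4 is closer to x than 79/7.

45/4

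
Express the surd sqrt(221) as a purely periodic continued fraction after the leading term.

Write x_i = (sqrt(221) + m_i)/d_i with (m_0, d_0) = (0, 1). a_0 = floor(sqrt(221)) = 14, since 14^2 = 196 <= 221 < 225 = 15^2.
Iterate m_{i+1} = d_i*a_i - m_i, d_{i+1} = (221 - m_{i+1}^2)/d_i, a_{i+1} = floor((a_0 + m_{i+1})/d_{i+1}):
  m_1 = 1*14 - 0 = 14, d_1 = (221 - 14^2)/1 = 25/1 = 25, a_1 = floor((14 + 14)/25) = 1.
  m_2 = 25*1 - 14 = 11, d_2 = (221 - 11^2)/25 = 100/25 = 4, a_2 = floor((14 + 11)/4) = 6.
  m_3 = 4*6 - 11 = 13, d_3 = (221 - 13^2)/4 = 52/4 = 13, a_3 = floor((14 + 13)/13) = 2.
  m_4 = 13*2 - 13 = 13, d_4 = (221 - 13^2)/13 = 52/13 = 4, a_4 = floor((14 + 13)/4) = 6.
  m_5 = 4*6 - 13 = 11, d_5 = (221 - 11^2)/4 = 100/4 = 25, a_5 = floor((14 + 11)/25) = 1.
  m_6 = 25*1 - 11 = 14, d_6 = (221 - 14^2)/25 = 25/25 = 1, a_6 = floor((14 + 14)/1) = 28.
  m_7 = 1*28 - 14 = 14, d_7 = (221 - 14^2)/1 = 25/1 = 25: (m_7, d_7) = (m_1, d_1) = (14, 25), so from here the quotients repeat a_1, ..., a_6; the period length is 6.
Hence the expansion of sqrt(221) is a_0 = 14 followed by the repeating block 1, 6, 2, 6, 1, 28 (period 6).

[14; (1, 6, 2, 6, 1, 28)]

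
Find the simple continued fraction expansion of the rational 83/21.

[3; 1, 20]

Run the Euclidean algorithm on 83 and 21; the successive quotients are the partial quotients a_0, a_1, ... (each step inverts the fractional part left over by the previous one):
  83 = 3*21 + 20, so a_0 = 3.
  21 = 1*20 + 1, so a_1 = 1.
  20 = 20*1 + 0, so a_2 = 20.
The remainder reaches 0 after 3 divisions, so the expansion has 3 partial quotients, read off in order.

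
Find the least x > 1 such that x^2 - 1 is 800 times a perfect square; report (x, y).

(x, y) = (19601, 693)

First expand sqrt(800) as a continued fraction. With x_i = (sqrt(800) + m_i)/d_i and (m_0, d_0) = (0, 1): a_0 = floor(sqrt(800)) = 28, since 28^2 = 784 <= 800 < 841 = 29^2.
Iterate m_{i+1} = d_i*a_i - m_i, d_{i+1} = (800 - m_{i+1}^2)/d_i, a_{i+1} = floor((a_0 + m_{i+1})/d_{i+1}):
  m_1 = 1*28 - 0 = 28, d_1 = (800 - 28^2)/1 = 16/1 = 16, a_1 = floor((28 + 28)/16) = 3.
  m_2 = 16*3 - 28 = 20, d_2 = (800 - 20^2)/16 = 400/16 = 25, a_2 = floor((28 + 20)/25) = 1.
  m_3 = 25*1 - 20 = 5, d_3 = (800 - 5^2)/25 = 775/25 = 31, a_3 = floor((28 + 5)/31) = 1.
  m_4 = 31*1 - 5 = 26, d_4 = (800 - 26^2)/31 = 124/31 = 4, a_4 = floor((28 + 26)/4) = 13.
  m_5 = 4*13 - 26 = 26, d_5 = (800 - 26^2)/4 = 124/4 = 31, a_5 = floor((28 + 26)/31) = 1.
  m_6 = 31*1 - 26 = 5, d_6 = (800 - 5^2)/31 = 775/31 = 25, a_6 = floor((28 + 5)/25) = 1.
  m_7 = 25*1 - 5 = 20, d_7 = (800 - 20^2)/25 = 400/25 = 16, a_7 = floor((28 + 20)/16) = 3.
  m_8 = 16*3 - 20 = 28, d_8 = (800 - 28^2)/16 = 16/16 = 1, a_8 = floor((28 + 28)/1) = 56.
  m_9 = 1*56 - 28 = 28, d_9 = (800 - 28^2)/1 = 16/1 = 16: (m_9, d_9) = (m_1, d_1) = (28, 16), so from here the quotients repeat a_1, ..., a_8; the period length is 8.
So sqrt(800) = [28; (3, 1, 1, 13, 1, 1, 3, 56)] with period length k = 8.
k is even, so the fundamental solution of x^2 - 800y^2 = 1 is (p_{k-1}, q_{k-1}) = (p_7, q_7); compute convergents through index 7.
Convergents (p_i = a_i*p_{i-1} + p_{i-2}, q_i = a_i*q_{i-1} + q_{i-2} with p_{-2}=0, p_{-1}=1, q_{-2}=1, q_{-1}=0):
  i=0: a_0=28, p_0 = 28*1 + 0 = 28, q_0 = 28*0 + 1 = 1.
  i=1: a_1=3, p_1 = 3*28 + 1 = 85, q_1 = 3*1 + 0 = 3.
  i=2: a_2=1, p_2 = 1*85 + 28 = 113, q_2 = 1*3 + 1 = 4.
  i=3: a_3=1, p_3 = 1*113 + 85 = 198, q_3 = 1*4 + 3 = 7.
  i=4: a_4=13, p_4 = 13*198 + 113 = 2687, q_4 = 13*7 + 4 = 95.
  i=5: a_5=1, p_5 = 1*2687 + 198 = 2885, q_5 = 1*95 + 7 = 102.
  i=6: a_6=1, p_6 = 1*2885 + 2687 = 5572, q_6 = 1*102 + 95 = 197.
  i=7: a_7=3, p_7 = 3*5572 + 2885 = 19601, q_7 = 3*197 + 102 = 693.
Check: 19601^2 - 800*693^2 = 384199201 - 384199200 = 1, so (x, y) = (19601, 693) solves the equation, and by the theorem it is the least positive solution.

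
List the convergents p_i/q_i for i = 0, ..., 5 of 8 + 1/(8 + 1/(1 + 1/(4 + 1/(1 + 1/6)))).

8/1, 65/8, 73/9, 357/44, 430/53, 2937/362

Using the convergent recurrence p_i = a_i*p_{i-1} + p_{i-2}, q_i = a_i*q_{i-1} + q_{i-2} with p_{-2}=0, p_{-1}=1, q_{-2}=1, q_{-1}=0:
  i=0: a_0=8, p_0 = 8*1 + 0 = 8, q_0 = 8*0 + 1 = 1.
  i=1: a_1=8, p_1 = 8*8 + 1 = 65, q_1 = 8*1 + 0 = 8.
  i=2: a_2=1, p_2 = 1*65 + 8 = 73, q_2 = 1*8 + 1 = 9.
  i=3: a_3=4, p_3 = 4*73 + 65 = 357, q_3 = 4*9 + 8 = 44.
  i=4: a_4=1, p_4 = 1*357 + 73 = 430, q_4 = 1*44 + 9 = 53.
  i=5: a_5=6, p_5 = 6*430 + 357 = 2937, q_5 = 6*53 + 44 = 362.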